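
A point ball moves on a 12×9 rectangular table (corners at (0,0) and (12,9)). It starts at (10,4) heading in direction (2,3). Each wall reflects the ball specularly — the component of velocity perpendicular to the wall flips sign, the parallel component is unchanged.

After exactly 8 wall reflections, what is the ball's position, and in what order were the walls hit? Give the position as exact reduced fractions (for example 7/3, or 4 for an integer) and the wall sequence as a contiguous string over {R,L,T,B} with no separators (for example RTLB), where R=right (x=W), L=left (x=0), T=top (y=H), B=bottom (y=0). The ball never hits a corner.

1. t=1 → R at (12,7); v=(-2,3)
2. t=2/3 → T at (32/3,9); v=(-2,-3)
3. t=3 → B at (14/3,0); v=(-2,3)
4. t=7/3 → L at (0,7); v=(2,3)
5. t=2/3 → T at (4/3,9); v=(2,-3)
6. t=3 → B at (22/3,0); v=(2,3)
7. t=7/3 → R at (12,7); v=(-2,3)
8. t=2/3 → T at (32/3,9); v=(-2,-3)

Final position: (32/3,9)
Wall sequence: RTBLTBRT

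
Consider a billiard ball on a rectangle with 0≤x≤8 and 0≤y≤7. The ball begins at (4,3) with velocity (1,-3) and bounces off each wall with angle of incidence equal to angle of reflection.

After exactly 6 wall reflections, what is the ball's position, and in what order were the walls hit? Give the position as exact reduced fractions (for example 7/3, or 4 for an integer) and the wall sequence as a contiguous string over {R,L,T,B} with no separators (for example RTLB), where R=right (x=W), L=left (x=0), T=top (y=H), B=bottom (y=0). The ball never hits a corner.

1. t=1 → B at (5,0); v=(1,3)
2. t=7/3 → T at (22/3,7); v=(1,-3)
3. t=2/3 → R at (8,5); v=(-1,-3)
4. t=5/3 → B at (19/3,0); v=(-1,3)
5. t=7/3 → T at (4,7); v=(-1,-3)
6. t=7/3 → B at (5/3,0); v=(-1,3)

Final position: (5/3,0)
Wall sequence: BTRBTB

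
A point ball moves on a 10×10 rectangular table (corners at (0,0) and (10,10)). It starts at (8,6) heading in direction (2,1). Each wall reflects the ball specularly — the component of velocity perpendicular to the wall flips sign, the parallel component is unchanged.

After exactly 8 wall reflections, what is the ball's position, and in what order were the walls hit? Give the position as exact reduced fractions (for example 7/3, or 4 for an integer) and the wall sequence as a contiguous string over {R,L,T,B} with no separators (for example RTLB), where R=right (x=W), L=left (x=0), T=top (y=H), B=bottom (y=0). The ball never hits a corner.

Final position: (4,10)
Wall sequence: RTLRBLRT

1. t=1 → R at (10,7); v=(-2,1)
2. t=3 → T at (4,10); v=(-2,-1)
3. t=2 → L at (0,8); v=(2,-1)
4. t=5 → R at (10,3); v=(-2,-1)
5. t=3 → B at (4,0); v=(-2,1)
6. t=2 → L at (0,2); v=(2,1)
7. t=5 → R at (10,7); v=(-2,1)
8. t=3 → T at (4,10); v=(-2,-1)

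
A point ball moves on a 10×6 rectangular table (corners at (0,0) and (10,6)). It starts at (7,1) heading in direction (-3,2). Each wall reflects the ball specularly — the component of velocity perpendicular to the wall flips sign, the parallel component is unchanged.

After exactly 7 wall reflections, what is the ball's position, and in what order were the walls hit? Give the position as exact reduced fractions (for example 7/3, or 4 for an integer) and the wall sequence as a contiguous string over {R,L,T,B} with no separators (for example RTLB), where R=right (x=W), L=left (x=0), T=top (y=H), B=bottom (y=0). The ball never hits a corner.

1. t=7/3 → L at (0,17/3); v=(3,2)
2. t=1/6 → T at (1/2,6); v=(3,-2)
3. t=3 → B at (19/2,0); v=(3,2)
4. t=1/6 → R at (10,1/3); v=(-3,2)
5. t=17/6 → T at (3/2,6); v=(-3,-2)
6. t=1/2 → L at (0,5); v=(3,-2)
7. t=5/2 → B at (15/2,0); v=(3,2)

Final position: (15/2,0)
Wall sequence: LTBRTLB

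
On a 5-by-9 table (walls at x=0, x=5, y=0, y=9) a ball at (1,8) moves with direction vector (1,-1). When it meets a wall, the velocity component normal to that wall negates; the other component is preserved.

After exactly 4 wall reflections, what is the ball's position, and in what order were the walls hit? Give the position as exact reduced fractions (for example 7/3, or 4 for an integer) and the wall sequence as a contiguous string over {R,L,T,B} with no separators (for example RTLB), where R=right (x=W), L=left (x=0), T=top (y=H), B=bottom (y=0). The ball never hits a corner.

1. t=4 → R at (5,4); v=(-1,-1)
2. t=4 → B at (1,0); v=(-1,1)
3. t=1 → L at (0,1); v=(1,1)
4. t=5 → R at (5,6); v=(-1,1)

Final position: (5,6)
Wall sequence: RBLR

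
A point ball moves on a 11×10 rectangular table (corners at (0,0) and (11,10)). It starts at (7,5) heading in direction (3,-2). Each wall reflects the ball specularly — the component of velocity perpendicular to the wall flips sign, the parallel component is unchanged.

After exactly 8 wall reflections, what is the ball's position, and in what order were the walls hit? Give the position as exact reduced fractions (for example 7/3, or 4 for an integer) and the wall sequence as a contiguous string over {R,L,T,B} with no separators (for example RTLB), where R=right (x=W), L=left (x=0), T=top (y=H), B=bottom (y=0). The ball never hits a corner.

1. t=4/3 → R at (11,7/3); v=(-3,-2)
2. t=7/6 → B at (15/2,0); v=(-3,2)
3. t=5/2 → L at (0,5); v=(3,2)
4. t=5/2 → T at (15/2,10); v=(3,-2)
5. t=7/6 → R at (11,23/3); v=(-3,-2)
6. t=11/3 → L at (0,1/3); v=(3,-2)
7. t=1/6 → B at (1/2,0); v=(3,2)
8. t=7/2 → R at (11,7); v=(-3,2)

Final position: (11,7)
Wall sequence: RBLTRLBR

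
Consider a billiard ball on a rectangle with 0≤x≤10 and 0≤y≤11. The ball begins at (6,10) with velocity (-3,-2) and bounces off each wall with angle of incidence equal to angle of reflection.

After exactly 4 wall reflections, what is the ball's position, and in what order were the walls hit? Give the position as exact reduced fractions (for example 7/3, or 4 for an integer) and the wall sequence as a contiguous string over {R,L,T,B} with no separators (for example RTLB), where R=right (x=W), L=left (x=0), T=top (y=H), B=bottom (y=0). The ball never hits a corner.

1. t=2 → L at (0,6); v=(3,-2)
2. t=3 → B at (9,0); v=(3,2)
3. t=1/3 → R at (10,2/3); v=(-3,2)
4. t=10/3 → L at (0,22/3); v=(3,2)

Final position: (0,22/3)
Wall sequence: LBRL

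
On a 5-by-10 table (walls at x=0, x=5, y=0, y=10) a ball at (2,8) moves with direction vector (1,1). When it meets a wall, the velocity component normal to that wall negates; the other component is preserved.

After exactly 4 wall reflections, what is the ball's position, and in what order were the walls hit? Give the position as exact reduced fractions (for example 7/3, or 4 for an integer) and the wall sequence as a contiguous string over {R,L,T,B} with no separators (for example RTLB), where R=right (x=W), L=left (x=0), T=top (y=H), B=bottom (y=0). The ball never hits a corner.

1. t=2 → T at (4,10); v=(1,-1)
2. t=1 → R at (5,9); v=(-1,-1)
3. t=5 → L at (0,4); v=(1,-1)
4. t=4 → B at (4,0); v=(1,1)

Final position: (4,0)
Wall sequence: TRLB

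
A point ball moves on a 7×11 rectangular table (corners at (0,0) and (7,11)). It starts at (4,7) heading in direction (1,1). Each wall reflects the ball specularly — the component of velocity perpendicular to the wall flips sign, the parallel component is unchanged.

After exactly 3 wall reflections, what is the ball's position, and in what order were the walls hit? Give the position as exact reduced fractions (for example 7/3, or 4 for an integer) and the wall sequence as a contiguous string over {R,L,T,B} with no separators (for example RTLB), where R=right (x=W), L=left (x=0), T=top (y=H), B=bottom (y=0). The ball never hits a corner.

1. t=3 → R at (7,10); v=(-1,1)
2. t=1 → T at (6,11); v=(-1,-1)
3. t=6 → L at (0,5); v=(1,-1)

Final position: (0,5)
Wall sequence: RTL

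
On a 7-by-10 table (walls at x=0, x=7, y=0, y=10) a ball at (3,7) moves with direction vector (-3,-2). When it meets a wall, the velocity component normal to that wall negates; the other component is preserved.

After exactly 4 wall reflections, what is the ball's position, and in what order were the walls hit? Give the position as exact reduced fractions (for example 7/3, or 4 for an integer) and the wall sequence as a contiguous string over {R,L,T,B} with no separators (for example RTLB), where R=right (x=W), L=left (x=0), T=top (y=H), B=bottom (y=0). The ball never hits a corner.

1. t=1 → L at (0,5); v=(3,-2)
2. t=7/3 → R at (7,1/3); v=(-3,-2)
3. t=1/6 → B at (13/2,0); v=(-3,2)
4. t=13/6 → L at (0,13/3); v=(3,2)

Final position: (0,13/3)
Wall sequence: LRBL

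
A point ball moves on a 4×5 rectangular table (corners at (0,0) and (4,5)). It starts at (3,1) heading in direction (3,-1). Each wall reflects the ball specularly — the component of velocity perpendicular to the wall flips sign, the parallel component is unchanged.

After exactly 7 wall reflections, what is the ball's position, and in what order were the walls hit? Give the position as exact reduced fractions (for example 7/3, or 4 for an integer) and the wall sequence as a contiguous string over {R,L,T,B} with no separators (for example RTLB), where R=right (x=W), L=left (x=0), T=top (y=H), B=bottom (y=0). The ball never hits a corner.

Final position: (3,5)
Wall sequence: RBLRLRT

1. t=1/3 → R at (4,2/3); v=(-3,-1)
2. t=2/3 → B at (2,0); v=(-3,1)
3. t=2/3 → L at (0,2/3); v=(3,1)
4. t=4/3 → R at (4,2); v=(-3,1)
5. t=4/3 → L at (0,10/3); v=(3,1)
6. t=4/3 → R at (4,14/3); v=(-3,1)
7. t=1/3 → T at (3,5); v=(-3,-1)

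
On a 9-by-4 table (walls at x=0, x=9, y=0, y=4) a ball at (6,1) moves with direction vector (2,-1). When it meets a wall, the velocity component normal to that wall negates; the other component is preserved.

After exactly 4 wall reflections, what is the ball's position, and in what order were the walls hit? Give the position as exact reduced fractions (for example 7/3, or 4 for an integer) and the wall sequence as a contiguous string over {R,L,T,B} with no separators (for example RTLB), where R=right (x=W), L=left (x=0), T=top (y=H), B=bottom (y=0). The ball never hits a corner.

1. t=1 → B at (8,0); v=(2,1)
2. t=1/2 → R at (9,1/2); v=(-2,1)
3. t=7/2 → T at (2,4); v=(-2,-1)
4. t=1 → L at (0,3); v=(2,-1)

Final position: (0,3)
Wall sequence: BRTL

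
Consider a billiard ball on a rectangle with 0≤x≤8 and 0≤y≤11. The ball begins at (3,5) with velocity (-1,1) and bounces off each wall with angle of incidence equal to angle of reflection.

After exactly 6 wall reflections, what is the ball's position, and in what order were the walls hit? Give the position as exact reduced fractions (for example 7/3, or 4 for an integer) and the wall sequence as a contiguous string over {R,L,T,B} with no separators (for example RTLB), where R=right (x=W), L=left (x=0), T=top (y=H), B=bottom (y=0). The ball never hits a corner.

1. t=3 → L at (0,8); v=(1,1)
2. t=3 → T at (3,11); v=(1,-1)
3. t=5 → R at (8,6); v=(-1,-1)
4. t=6 → B at (2,0); v=(-1,1)
5. t=2 → L at (0,2); v=(1,1)
6. t=8 → R at (8,10); v=(-1,1)

Final position: (8,10)
Wall sequence: LTRBLR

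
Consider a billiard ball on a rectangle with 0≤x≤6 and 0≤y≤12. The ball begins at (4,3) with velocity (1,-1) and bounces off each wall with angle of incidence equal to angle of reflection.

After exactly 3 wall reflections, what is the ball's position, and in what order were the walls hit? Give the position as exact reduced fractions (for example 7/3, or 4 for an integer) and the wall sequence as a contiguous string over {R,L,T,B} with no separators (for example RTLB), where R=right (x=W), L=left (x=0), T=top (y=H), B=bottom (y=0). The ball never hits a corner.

1. t=2 → R at (6,1); v=(-1,-1)
2. t=1 → B at (5,0); v=(-1,1)
3. t=5 → L at (0,5); v=(1,1)

Final position: (0,5)
Wall sequence: RBL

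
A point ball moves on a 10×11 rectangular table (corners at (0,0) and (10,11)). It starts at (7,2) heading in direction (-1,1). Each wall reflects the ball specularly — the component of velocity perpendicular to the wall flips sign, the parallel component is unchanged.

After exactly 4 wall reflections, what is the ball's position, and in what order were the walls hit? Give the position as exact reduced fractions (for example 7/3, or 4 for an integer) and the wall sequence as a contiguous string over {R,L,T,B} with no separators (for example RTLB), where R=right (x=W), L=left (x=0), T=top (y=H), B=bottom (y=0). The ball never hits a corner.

1. t=7 → L at (0,9); v=(1,1)
2. t=2 → T at (2,11); v=(1,-1)
3. t=8 → R at (10,3); v=(-1,-1)
4. t=3 → B at (7,0); v=(-1,1)

Final position: (7,0)
Wall sequence: LTRB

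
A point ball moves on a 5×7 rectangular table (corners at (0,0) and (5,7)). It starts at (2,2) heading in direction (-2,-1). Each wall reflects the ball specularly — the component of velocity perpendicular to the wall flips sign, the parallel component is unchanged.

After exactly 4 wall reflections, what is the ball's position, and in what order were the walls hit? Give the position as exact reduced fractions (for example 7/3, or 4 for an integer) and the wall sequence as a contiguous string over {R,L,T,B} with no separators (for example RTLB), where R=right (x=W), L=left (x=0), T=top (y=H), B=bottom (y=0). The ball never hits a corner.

Final position: (0,4)
Wall sequence: LBRL

1. t=1 → L at (0,1); v=(2,-1)
2. t=1 → B at (2,0); v=(2,1)
3. t=3/2 → R at (5,3/2); v=(-2,1)
4. t=5/2 → L at (0,4); v=(2,1)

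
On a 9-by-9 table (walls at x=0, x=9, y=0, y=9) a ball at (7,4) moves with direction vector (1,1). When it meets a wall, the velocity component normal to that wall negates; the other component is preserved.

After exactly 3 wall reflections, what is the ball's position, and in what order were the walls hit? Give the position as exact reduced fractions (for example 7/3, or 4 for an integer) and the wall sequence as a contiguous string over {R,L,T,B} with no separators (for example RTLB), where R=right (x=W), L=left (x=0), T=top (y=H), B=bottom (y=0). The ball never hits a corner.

Final position: (0,3)
Wall sequence: RTL

1. t=2 → R at (9,6); v=(-1,1)
2. t=3 → T at (6,9); v=(-1,-1)
3. t=6 → L at (0,3); v=(1,-1)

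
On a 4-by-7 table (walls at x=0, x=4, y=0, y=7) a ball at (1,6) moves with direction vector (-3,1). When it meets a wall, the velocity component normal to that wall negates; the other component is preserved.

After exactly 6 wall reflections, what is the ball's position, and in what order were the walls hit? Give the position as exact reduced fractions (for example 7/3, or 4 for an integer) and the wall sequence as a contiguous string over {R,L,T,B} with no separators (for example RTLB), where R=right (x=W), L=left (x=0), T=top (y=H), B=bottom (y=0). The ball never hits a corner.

Final position: (0,7/3)
Wall sequence: LTRLRL

1. t=1/3 → L at (0,19/3); v=(3,1)
2. t=2/3 → T at (2,7); v=(3,-1)
3. t=2/3 → R at (4,19/3); v=(-3,-1)
4. t=4/3 → L at (0,5); v=(3,-1)
5. t=4/3 → R at (4,11/3); v=(-3,-1)
6. t=4/3 → L at (0,7/3); v=(3,-1)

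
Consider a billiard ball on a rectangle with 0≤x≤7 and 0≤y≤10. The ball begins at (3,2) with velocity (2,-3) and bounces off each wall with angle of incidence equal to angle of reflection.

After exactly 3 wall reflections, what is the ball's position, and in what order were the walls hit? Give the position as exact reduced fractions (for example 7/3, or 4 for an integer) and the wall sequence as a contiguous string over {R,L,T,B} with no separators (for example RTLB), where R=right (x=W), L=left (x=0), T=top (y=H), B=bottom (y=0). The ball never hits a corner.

Final position: (3,10)
Wall sequence: BRT

1. t=2/3 → B at (13/3,0); v=(2,3)
2. t=4/3 → R at (7,4); v=(-2,3)
3. t=2 → T at (3,10); v=(-2,-3)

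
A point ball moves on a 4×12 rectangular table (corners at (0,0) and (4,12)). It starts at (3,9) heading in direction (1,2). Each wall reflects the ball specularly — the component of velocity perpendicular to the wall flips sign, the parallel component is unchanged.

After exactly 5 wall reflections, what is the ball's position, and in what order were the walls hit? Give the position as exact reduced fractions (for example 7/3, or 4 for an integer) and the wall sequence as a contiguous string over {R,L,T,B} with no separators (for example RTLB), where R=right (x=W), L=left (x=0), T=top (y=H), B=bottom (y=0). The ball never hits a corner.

Final position: (4,3)
Wall sequence: RTLBR

1. t=1 → R at (4,11); v=(-1,2)
2. t=1/2 → T at (7/2,12); v=(-1,-2)
3. t=7/2 → L at (0,5); v=(1,-2)
4. t=5/2 → B at (5/2,0); v=(1,2)
5. t=3/2 → R at (4,3); v=(-1,2)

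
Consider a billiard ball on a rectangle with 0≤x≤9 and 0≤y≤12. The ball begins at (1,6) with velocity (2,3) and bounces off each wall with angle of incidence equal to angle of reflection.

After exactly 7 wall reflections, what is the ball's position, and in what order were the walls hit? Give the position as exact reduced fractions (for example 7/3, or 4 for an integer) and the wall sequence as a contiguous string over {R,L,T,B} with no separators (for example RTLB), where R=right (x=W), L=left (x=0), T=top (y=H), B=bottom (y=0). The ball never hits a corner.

Final position: (7,0)
Wall sequence: TRBLTRB

1. t=2 → T at (5,12); v=(2,-3)
2. t=2 → R at (9,6); v=(-2,-3)
3. t=2 → B at (5,0); v=(-2,3)
4. t=5/2 → L at (0,15/2); v=(2,3)
5. t=3/2 → T at (3,12); v=(2,-3)
6. t=3 → R at (9,3); v=(-2,-3)
7. t=1 → B at (7,0); v=(-2,3)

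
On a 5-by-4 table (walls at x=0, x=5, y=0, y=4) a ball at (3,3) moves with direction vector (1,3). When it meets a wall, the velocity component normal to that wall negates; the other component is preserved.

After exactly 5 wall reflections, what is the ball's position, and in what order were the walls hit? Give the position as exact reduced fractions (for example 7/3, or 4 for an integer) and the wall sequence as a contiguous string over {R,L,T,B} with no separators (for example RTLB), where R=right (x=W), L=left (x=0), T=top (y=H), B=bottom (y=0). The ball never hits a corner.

Final position: (8/3,0)
Wall sequence: TBRTB

1. t=1/3 → T at (10/3,4); v=(1,-3)
2. t=4/3 → B at (14/3,0); v=(1,3)
3. t=1/3 → R at (5,1); v=(-1,3)
4. t=1 → T at (4,4); v=(-1,-3)
5. t=4/3 → B at (8/3,0); v=(-1,3)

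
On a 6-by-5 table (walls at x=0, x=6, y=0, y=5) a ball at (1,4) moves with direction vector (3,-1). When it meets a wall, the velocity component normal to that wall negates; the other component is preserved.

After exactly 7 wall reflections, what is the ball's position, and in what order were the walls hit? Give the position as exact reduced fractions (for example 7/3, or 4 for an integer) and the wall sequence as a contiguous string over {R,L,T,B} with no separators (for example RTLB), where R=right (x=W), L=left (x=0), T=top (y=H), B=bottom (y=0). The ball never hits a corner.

Final position: (6,13/3)
Wall sequence: RLBRLTR

1. t=5/3 → R at (6,7/3); v=(-3,-1)
2. t=2 → L at (0,1/3); v=(3,-1)
3. t=1/3 → B at (1,0); v=(3,1)
4. t=5/3 → R at (6,5/3); v=(-3,1)
5. t=2 → L at (0,11/3); v=(3,1)
6. t=4/3 → T at (4,5); v=(3,-1)
7. t=2/3 → R at (6,13/3); v=(-3,-1)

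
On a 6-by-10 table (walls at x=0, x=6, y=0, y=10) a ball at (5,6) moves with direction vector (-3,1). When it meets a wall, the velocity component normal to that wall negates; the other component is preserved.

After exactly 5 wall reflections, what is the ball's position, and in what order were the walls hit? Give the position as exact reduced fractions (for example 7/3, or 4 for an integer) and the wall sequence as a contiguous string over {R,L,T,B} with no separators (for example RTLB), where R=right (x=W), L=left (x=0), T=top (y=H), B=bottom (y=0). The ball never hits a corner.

1. t=5/3 → L at (0,23/3); v=(3,1)
2. t=2 → R at (6,29/3); v=(-3,1)
3. t=1/3 → T at (5,10); v=(-3,-1)
4. t=5/3 → L at (0,25/3); v=(3,-1)
5. t=2 → R at (6,19/3); v=(-3,-1)

Final position: (6,19/3)
Wall sequence: LRTLR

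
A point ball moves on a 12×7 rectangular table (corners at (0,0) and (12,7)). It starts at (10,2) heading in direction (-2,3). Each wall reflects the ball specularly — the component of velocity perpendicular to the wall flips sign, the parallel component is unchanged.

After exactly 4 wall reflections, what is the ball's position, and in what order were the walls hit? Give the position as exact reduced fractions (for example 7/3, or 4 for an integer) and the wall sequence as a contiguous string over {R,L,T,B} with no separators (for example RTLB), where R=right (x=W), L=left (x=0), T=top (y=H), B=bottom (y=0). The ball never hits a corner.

1. t=5/3 → T at (20/3,7); v=(-2,-3)
2. t=7/3 → B at (2,0); v=(-2,3)
3. t=1 → L at (0,3); v=(2,3)
4. t=4/3 → T at (8/3,7); v=(2,-3)

Final position: (8/3,7)
Wall sequence: TBLT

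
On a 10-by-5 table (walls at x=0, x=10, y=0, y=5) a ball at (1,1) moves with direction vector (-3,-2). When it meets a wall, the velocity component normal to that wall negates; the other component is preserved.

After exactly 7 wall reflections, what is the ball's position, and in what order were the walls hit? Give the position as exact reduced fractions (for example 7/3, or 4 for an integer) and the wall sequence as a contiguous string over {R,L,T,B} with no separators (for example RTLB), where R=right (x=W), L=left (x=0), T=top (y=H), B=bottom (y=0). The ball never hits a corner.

Final position: (3,5)
Wall sequence: LBTRBLT

1. t=1/3 → L at (0,1/3); v=(3,-2)
2. t=1/6 → B at (1/2,0); v=(3,2)
3. t=5/2 → T at (8,5); v=(3,-2)
4. t=2/3 → R at (10,11/3); v=(-3,-2)
5. t=11/6 → B at (9/2,0); v=(-3,2)
6. t=3/2 → L at (0,3); v=(3,2)
7. t=1 → T at (3,5); v=(3,-2)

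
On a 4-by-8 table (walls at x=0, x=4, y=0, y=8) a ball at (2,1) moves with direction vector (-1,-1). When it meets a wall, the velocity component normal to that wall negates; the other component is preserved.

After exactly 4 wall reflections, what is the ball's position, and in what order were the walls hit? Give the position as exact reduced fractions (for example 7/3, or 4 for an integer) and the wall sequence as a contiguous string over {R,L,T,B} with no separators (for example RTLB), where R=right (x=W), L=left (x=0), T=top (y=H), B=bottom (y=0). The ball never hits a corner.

Final position: (1,8)
Wall sequence: BLRT

1. t=1 → B at (1,0); v=(-1,1)
2. t=1 → L at (0,1); v=(1,1)
3. t=4 → R at (4,5); v=(-1,1)
4. t=3 → T at (1,8); v=(-1,-1)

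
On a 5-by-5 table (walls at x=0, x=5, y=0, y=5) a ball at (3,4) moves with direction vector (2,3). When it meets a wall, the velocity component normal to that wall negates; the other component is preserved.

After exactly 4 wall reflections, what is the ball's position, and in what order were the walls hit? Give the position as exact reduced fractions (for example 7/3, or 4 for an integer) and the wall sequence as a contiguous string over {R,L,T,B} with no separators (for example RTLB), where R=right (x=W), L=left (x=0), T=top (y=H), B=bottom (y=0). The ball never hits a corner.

1. t=1/3 → T at (11/3,5); v=(2,-3)
2. t=2/3 → R at (5,3); v=(-2,-3)
3. t=1 → B at (3,0); v=(-2,3)
4. t=3/2 → L at (0,9/2); v=(2,3)

Final position: (0,9/2)
Wall sequence: TRBL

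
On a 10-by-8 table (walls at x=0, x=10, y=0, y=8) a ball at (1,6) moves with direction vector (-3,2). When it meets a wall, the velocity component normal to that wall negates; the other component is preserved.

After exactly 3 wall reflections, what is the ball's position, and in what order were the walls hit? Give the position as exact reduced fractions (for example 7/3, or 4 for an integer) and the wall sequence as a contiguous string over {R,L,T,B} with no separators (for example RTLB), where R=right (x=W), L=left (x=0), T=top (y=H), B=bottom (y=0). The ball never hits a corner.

Final position: (10,8/3)
Wall sequence: LTR

1. t=1/3 → L at (0,20/3); v=(3,2)
2. t=2/3 → T at (2,8); v=(3,-2)
3. t=8/3 → R at (10,8/3); v=(-3,-2)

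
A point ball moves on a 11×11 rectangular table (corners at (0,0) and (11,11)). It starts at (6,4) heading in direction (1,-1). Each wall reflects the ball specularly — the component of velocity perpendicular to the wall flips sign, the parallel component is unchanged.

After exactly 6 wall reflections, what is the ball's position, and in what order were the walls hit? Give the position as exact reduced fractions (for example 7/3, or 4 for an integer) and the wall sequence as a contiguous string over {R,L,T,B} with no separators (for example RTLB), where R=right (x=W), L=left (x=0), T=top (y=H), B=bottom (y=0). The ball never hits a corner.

Final position: (11,1)
Wall sequence: BRTLBR

1. t=4 → B at (10,0); v=(1,1)
2. t=1 → R at (11,1); v=(-1,1)
3. t=10 → T at (1,11); v=(-1,-1)
4. t=1 → L at (0,10); v=(1,-1)
5. t=10 → B at (10,0); v=(1,1)
6. t=1 → R at (11,1); v=(-1,1)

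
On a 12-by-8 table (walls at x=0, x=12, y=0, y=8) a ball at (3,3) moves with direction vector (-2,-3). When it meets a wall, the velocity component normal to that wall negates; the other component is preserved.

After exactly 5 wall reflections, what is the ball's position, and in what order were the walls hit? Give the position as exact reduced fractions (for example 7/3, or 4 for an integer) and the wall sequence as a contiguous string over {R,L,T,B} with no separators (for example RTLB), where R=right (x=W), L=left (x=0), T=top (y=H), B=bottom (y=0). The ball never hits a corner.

Final position: (12,7/2)
Wall sequence: BLTBR

1. t=1 → B at (1,0); v=(-2,3)
2. t=1/2 → L at (0,3/2); v=(2,3)
3. t=13/6 → T at (13/3,8); v=(2,-3)
4. t=8/3 → B at (29/3,0); v=(2,3)
5. t=7/6 → R at (12,7/2); v=(-2,3)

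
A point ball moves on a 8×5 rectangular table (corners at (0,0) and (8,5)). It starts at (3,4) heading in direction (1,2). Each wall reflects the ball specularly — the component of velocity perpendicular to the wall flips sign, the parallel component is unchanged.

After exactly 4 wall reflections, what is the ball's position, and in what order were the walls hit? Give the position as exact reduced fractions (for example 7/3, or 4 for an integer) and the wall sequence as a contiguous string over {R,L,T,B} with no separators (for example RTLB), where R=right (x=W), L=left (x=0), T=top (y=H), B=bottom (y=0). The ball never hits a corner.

1. t=1/2 → T at (7/2,5); v=(1,-2)
2. t=5/2 → B at (6,0); v=(1,2)
3. t=2 → R at (8,4); v=(-1,2)
4. t=1/2 → T at (15/2,5); v=(-1,-2)

Final position: (15/2,5)
Wall sequence: TBRT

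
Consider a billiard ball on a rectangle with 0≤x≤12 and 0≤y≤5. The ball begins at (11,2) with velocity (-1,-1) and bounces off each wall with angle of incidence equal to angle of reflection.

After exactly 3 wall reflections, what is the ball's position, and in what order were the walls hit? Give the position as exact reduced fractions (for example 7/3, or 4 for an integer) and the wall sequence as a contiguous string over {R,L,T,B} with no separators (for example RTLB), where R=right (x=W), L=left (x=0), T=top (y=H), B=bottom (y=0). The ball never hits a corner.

Final position: (0,1)
Wall sequence: BTL

1. t=2 → B at (9,0); v=(-1,1)
2. t=5 → T at (4,5); v=(-1,-1)
3. t=4 → L at (0,1); v=(1,-1)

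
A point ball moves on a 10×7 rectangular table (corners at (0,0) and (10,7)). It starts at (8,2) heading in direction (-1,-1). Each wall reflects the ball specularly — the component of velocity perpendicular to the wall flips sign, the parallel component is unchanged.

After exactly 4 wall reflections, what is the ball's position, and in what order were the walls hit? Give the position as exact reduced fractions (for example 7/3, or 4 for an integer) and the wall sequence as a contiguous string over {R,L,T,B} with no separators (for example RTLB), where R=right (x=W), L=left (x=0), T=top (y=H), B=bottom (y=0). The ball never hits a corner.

Final position: (8,0)
Wall sequence: BLTB

1. t=2 → B at (6,0); v=(-1,1)
2. t=6 → L at (0,6); v=(1,1)
3. t=1 → T at (1,7); v=(1,-1)
4. t=7 → B at (8,0); v=(1,1)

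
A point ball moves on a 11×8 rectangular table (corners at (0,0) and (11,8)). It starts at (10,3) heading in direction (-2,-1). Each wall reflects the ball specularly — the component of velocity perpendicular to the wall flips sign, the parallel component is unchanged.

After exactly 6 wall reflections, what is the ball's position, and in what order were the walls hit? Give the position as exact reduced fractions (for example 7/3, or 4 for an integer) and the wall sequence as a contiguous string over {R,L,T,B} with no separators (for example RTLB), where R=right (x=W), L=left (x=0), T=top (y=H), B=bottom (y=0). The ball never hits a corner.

Final position: (6,0)
Wall sequence: BLRTLB

1. t=3 → B at (4,0); v=(-2,1)
2. t=2 → L at (0,2); v=(2,1)
3. t=11/2 → R at (11,15/2); v=(-2,1)
4. t=1/2 → T at (10,8); v=(-2,-1)
5. t=5 → L at (0,3); v=(2,-1)
6. t=3 → B at (6,0); v=(2,1)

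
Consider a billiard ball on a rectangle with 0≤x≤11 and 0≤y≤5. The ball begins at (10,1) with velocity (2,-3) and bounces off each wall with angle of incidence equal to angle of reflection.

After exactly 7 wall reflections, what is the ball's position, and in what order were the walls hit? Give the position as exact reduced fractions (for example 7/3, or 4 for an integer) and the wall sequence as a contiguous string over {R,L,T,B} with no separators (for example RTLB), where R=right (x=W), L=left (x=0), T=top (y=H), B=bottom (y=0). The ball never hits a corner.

1. t=1/3 → B at (32/3,0); v=(2,3)
2. t=1/6 → R at (11,1/2); v=(-2,3)
3. t=3/2 → T at (8,5); v=(-2,-3)
4. t=5/3 → B at (14/3,0); v=(-2,3)
5. t=5/3 → T at (4/3,5); v=(-2,-3)
6. t=2/3 → L at (0,3); v=(2,-3)
7. t=1 → B at (2,0); v=(2,3)

Final position: (2,0)
Wall sequence: BRTBTLB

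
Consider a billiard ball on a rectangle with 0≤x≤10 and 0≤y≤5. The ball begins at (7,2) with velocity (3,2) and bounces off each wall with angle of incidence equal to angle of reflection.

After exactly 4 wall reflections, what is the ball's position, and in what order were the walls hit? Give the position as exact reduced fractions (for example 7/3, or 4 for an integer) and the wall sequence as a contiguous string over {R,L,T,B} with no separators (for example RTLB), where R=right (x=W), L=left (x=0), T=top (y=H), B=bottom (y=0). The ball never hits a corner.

1. t=1 → R at (10,4); v=(-3,2)
2. t=1/2 → T at (17/2,5); v=(-3,-2)
3. t=5/2 → B at (1,0); v=(-3,2)
4. t=1/3 → L at (0,2/3); v=(3,2)

Final position: (0,2/3)
Wall sequence: RTBL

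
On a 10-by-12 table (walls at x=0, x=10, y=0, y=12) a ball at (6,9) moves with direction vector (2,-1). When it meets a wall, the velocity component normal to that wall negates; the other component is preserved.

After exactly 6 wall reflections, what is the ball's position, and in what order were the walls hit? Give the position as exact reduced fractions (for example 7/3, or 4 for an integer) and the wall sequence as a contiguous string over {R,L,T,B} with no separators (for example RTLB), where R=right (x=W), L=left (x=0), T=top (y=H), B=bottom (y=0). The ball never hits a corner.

1. t=2 → R at (10,7); v=(-2,-1)
2. t=5 → L at (0,2); v=(2,-1)
3. t=2 → B at (4,0); v=(2,1)
4. t=3 → R at (10,3); v=(-2,1)
5. t=5 → L at (0,8); v=(2,1)
6. t=4 → T at (8,12); v=(2,-1)

Final position: (8,12)
Wall sequence: RLBRLT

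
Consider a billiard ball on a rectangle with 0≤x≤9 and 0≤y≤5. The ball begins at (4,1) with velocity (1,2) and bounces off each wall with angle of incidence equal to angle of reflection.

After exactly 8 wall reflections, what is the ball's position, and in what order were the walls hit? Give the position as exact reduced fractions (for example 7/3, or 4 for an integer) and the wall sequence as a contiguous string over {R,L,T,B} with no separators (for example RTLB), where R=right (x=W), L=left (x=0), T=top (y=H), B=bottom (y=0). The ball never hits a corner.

Final position: (1/2,0)
Wall sequence: TBRTBTLB

1. t=2 → T at (6,5); v=(1,-2)
2. t=5/2 → B at (17/2,0); v=(1,2)
3. t=1/2 → R at (9,1); v=(-1,2)
4. t=2 → T at (7,5); v=(-1,-2)
5. t=5/2 → B at (9/2,0); v=(-1,2)
6. t=5/2 → T at (2,5); v=(-1,-2)
7. t=2 → L at (0,1); v=(1,-2)
8. t=1/2 → B at (1/2,0); v=(1,2)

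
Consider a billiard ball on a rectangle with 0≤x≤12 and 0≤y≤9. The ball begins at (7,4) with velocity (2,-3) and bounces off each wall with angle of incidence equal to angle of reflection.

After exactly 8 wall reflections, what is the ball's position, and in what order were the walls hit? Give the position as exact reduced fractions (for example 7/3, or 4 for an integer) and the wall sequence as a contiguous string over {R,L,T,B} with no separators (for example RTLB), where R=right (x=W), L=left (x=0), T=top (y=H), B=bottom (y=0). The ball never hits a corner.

Final position: (12,7/2)
Wall sequence: BRTBLTBR

1. t=4/3 → B at (29/3,0); v=(2,3)
2. t=7/6 → R at (12,7/2); v=(-2,3)
3. t=11/6 → T at (25/3,9); v=(-2,-3)
4. t=3 → B at (7/3,0); v=(-2,3)
5. t=7/6 → L at (0,7/2); v=(2,3)
6. t=11/6 → T at (11/3,9); v=(2,-3)
7. t=3 → B at (29/3,0); v=(2,3)
8. t=7/6 → R at (12,7/2); v=(-2,3)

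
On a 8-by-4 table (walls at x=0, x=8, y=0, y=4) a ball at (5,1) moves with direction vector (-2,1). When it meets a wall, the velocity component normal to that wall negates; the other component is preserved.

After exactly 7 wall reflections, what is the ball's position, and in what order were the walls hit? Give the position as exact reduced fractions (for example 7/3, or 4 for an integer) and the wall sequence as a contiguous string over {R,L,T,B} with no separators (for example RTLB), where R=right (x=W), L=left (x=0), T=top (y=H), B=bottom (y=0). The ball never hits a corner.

1. t=5/2 → L at (0,7/2); v=(2,1)
2. t=1/2 → T at (1,4); v=(2,-1)
3. t=7/2 → R at (8,1/2); v=(-2,-1)
4. t=1/2 → B at (7,0); v=(-2,1)
5. t=7/2 → L at (0,7/2); v=(2,1)
6. t=1/2 → T at (1,4); v=(2,-1)
7. t=7/2 → R at (8,1/2); v=(-2,-1)

Final position: (8,1/2)
Wall sequence: LTRBLTR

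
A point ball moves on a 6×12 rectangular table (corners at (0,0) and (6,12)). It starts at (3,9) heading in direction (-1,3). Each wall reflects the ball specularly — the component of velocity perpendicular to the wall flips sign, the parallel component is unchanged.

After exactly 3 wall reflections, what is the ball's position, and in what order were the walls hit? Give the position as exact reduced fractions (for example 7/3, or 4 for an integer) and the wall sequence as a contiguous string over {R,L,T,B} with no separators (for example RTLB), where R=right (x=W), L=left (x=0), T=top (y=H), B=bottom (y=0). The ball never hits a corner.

Final position: (2,0)
Wall sequence: TLB

1. t=1 → T at (2,12); v=(-1,-3)
2. t=2 → L at (0,6); v=(1,-3)
3. t=2 → B at (2,0); v=(1,3)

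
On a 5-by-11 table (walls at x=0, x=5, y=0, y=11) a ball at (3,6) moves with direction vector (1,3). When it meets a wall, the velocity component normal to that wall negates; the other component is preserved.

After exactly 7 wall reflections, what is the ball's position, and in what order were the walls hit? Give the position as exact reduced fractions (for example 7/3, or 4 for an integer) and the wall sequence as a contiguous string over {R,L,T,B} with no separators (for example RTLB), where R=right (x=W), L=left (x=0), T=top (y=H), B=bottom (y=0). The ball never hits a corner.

Final position: (13/3,0)
Wall sequence: TRBLTRB

1. t=5/3 → T at (14/3,11); v=(1,-3)
2. t=1/3 → R at (5,10); v=(-1,-3)
3. t=10/3 → B at (5/3,0); v=(-1,3)
4. t=5/3 → L at (0,5); v=(1,3)
5. t=2 → T at (2,11); v=(1,-3)
6. t=3 → R at (5,2); v=(-1,-3)
7. t=2/3 → B at (13/3,0); v=(-1,3)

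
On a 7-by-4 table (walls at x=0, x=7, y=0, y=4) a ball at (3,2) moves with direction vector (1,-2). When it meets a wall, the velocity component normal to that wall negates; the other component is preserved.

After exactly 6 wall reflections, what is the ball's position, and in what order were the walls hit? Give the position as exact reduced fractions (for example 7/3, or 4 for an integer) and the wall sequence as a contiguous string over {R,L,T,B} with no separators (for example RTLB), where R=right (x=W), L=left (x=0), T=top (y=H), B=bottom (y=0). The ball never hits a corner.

1. t=1 → B at (4,0); v=(1,2)
2. t=2 → T at (6,4); v=(1,-2)
3. t=1 → R at (7,2); v=(-1,-2)
4. t=1 → B at (6,0); v=(-1,2)
5. t=2 → T at (4,4); v=(-1,-2)
6. t=2 → B at (2,0); v=(-1,2)

Final position: (2,0)
Wall sequence: BTRBTB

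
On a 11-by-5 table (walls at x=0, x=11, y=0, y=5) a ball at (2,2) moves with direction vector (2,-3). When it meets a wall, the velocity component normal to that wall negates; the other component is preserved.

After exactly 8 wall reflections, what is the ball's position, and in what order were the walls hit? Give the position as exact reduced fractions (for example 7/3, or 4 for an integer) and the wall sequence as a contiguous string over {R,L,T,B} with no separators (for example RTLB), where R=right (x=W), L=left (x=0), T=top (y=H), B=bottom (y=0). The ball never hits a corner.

1. t=2/3 → B at (10/3,0); v=(2,3)
2. t=5/3 → T at (20/3,5); v=(2,-3)
3. t=5/3 → B at (10,0); v=(2,3)
4. t=1/2 → R at (11,3/2); v=(-2,3)
5. t=7/6 → T at (26/3,5); v=(-2,-3)
6. t=5/3 → B at (16/3,0); v=(-2,3)
7. t=5/3 → T at (2,5); v=(-2,-3)
8. t=1 → L at (0,2); v=(2,-3)

Final position: (0,2)
Wall sequence: BTBRTBTL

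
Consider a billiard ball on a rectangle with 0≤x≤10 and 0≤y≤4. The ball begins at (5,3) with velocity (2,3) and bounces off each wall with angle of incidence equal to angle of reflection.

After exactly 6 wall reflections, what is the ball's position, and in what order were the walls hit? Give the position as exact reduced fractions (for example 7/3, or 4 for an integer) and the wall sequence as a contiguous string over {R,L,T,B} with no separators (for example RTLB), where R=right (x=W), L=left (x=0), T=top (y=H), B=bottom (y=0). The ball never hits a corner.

Final position: (11/3,4)
Wall sequence: TBRTBT

1. t=1/3 → T at (17/3,4); v=(2,-3)
2. t=4/3 → B at (25/3,0); v=(2,3)
3. t=5/6 → R at (10,5/2); v=(-2,3)
4. t=1/2 → T at (9,4); v=(-2,-3)
5. t=4/3 → B at (19/3,0); v=(-2,3)
6. t=4/3 → T at (11/3,4); v=(-2,-3)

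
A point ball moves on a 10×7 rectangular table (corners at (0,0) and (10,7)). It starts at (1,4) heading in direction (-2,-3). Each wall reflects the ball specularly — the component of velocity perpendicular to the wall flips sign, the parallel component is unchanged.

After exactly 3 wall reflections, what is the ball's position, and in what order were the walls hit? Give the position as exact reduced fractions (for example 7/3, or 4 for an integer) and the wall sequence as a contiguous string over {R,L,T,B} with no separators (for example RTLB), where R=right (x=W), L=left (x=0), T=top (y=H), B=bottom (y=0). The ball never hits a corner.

Final position: (19/3,7)
Wall sequence: LBT

1. t=1/2 → L at (0,5/2); v=(2,-3)
2. t=5/6 → B at (5/3,0); v=(2,3)
3. t=7/3 → T at (19/3,7); v=(2,-3)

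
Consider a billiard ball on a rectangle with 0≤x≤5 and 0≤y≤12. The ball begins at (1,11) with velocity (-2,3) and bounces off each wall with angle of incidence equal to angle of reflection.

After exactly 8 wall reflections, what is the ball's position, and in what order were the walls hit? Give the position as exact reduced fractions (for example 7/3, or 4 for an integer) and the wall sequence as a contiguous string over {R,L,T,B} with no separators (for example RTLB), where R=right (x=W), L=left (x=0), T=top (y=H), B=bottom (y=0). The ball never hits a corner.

Final position: (0,11/2)
Wall sequence: TLRBLRTL

1. t=1/3 → T at (1/3,12); v=(-2,-3)
2. t=1/6 → L at (0,23/2); v=(2,-3)
3. t=5/2 → R at (5,4); v=(-2,-3)
4. t=4/3 → B at (7/3,0); v=(-2,3)
5. t=7/6 → L at (0,7/2); v=(2,3)
6. t=5/2 → R at (5,11); v=(-2,3)
7. t=1/3 → T at (13/3,12); v=(-2,-3)
8. t=13/6 → L at (0,11/2); v=(2,-3)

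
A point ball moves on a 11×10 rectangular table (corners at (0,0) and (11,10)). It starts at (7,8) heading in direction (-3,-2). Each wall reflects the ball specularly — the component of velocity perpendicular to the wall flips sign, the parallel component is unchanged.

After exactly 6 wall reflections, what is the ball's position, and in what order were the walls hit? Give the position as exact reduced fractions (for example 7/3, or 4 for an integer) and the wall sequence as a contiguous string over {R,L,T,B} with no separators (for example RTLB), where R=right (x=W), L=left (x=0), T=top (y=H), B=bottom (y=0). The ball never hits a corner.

Final position: (11,4/3)
Wall sequence: LBRTLR

1. t=7/3 → L at (0,10/3); v=(3,-2)
2. t=5/3 → B at (5,0); v=(3,2)
3. t=2 → R at (11,4); v=(-3,2)
4. t=3 → T at (2,10); v=(-3,-2)
5. t=2/3 → L at (0,26/3); v=(3,-2)
6. t=11/3 → R at (11,4/3); v=(-3,-2)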